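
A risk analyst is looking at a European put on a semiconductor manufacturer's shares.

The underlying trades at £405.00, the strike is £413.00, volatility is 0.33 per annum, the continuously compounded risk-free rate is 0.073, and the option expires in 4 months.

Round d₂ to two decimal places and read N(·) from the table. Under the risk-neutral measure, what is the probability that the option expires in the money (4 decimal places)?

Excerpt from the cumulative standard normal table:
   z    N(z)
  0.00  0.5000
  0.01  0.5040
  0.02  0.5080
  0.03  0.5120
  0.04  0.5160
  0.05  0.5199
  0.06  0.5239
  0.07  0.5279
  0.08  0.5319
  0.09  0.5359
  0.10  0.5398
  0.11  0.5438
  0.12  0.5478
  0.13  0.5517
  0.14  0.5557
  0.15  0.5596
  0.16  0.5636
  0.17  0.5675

0.5279

T = 0.3333;  σ√T = 0.1905
d₁ = [ln(405/413) + (0.073 + 0.33²/2)·0.3333] / 0.1905 = [-0.0196 + 0.0425] / 0.1905 = 0.1203 ⇒ 0.12
d₂ = d₁ − σ√T = 0.1203 − 0.1905 = -0.0702 ⇒ -0.07
Risk-neutral Pr[S_T < K] = N(−d₂) = N(0.07) = 0.5279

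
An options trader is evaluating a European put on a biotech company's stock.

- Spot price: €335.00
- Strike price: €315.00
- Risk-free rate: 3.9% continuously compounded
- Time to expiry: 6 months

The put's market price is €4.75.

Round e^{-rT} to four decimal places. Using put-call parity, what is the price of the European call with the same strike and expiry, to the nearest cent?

e^(−rT) = e^(−0.039·0.5) = 0.9807
Put-call parity: C − P = S − K·e^(−rT) = 335 − 315·0.9807 = 335 − 308.9205 = 26.0795
C = P + (C − P) = 4.75 + (26.0795) = 30.8295

€30.83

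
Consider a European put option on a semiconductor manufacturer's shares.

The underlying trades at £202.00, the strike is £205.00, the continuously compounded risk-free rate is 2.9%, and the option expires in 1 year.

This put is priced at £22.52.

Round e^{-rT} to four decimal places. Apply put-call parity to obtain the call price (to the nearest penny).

£25.38

e^(−rT) = e^(−0.029·1) = 0.9714
Put-call parity: C − P = S − K·e^(−rT) = 202 − 205·0.9714 = 202 − 199.1370 = 2.8630
C = P + (C − P) = 22.52 + (2.8630) = 25.3830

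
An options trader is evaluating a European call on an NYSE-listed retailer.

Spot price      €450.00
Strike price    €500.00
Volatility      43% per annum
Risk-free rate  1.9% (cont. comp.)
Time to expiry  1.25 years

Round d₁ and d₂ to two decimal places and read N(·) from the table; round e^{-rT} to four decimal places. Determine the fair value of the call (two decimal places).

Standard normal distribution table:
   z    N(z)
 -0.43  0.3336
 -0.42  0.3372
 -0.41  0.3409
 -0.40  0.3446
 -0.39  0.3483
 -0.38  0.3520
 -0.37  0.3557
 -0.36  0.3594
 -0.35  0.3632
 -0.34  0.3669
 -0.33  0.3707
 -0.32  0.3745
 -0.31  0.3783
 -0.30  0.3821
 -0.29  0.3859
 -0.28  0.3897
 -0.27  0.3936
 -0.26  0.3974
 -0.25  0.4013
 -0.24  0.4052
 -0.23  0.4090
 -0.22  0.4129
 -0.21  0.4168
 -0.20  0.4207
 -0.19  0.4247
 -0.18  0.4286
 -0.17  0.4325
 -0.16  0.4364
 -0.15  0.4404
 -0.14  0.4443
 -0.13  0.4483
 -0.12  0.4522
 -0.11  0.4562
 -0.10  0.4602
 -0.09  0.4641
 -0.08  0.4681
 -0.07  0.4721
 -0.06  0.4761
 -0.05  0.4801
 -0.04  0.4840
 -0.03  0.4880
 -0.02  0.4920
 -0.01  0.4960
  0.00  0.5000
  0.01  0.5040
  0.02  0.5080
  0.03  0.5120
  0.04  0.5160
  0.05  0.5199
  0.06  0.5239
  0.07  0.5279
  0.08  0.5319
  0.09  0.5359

σ√T = 0.43 × 1.1180 = 0.4808
ln(S/K) + (r + σ²/2)T = ln(450/500) + (0.019 + 0.43²/2)·1.25 = -0.1054 + 0.1393 = 0.0340
d₁ = 0.0340 / 0.4808 = 0.0706 which rounds to 0.07
d₂ = d₁ − σ√T = 0.0706 − 0.4808 = -0.4101 which rounds to -0.41
exp(−rT) = exp(−0.019·1.25) = 0.9765
N(d₁) = N(0.07) = 0.5279;  N(d₂) = N(-0.41) = 0.3409
C = 450·0.5279 − 500·0.9765·0.3409 = 237.5550 − 166.4444 = 71.1106

€71.11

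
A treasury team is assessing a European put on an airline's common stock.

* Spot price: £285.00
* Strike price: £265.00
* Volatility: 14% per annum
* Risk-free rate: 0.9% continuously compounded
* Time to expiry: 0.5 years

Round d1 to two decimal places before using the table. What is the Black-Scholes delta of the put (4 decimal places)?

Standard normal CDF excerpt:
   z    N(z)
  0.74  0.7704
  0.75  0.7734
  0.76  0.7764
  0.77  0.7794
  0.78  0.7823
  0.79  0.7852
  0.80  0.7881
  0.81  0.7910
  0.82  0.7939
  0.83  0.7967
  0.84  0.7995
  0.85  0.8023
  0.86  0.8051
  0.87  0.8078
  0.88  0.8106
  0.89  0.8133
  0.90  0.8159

-0.2033

T = 0.5;  σ√T = 0.0990
d₁ = [ln(285/265) + (0.009 + 0.14²/2)·0.5] / 0.0990 = [0.0728 + 0.0094] / 0.0990 = 0.8299 which rounds to 0.83
N(d₁) = N(0.83) = 0.7967
Δ_put = N(d₁) − 1 = 0.7967 − 1 = -0.2033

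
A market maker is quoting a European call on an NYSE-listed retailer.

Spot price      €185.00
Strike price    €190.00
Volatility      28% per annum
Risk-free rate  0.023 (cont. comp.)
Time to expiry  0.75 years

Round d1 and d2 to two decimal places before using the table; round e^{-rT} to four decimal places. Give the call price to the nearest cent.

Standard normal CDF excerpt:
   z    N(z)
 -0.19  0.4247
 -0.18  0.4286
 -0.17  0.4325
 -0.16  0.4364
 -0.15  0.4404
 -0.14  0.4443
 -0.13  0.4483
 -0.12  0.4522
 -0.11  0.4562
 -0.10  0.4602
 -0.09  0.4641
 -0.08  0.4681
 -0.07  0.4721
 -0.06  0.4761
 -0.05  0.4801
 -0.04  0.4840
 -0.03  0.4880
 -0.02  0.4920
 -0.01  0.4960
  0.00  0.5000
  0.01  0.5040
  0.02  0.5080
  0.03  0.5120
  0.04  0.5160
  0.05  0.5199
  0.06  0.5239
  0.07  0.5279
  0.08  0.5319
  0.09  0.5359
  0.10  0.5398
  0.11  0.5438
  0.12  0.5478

σ√T = 0.28 × 0.8660 = 0.2425
d₁ = [ln(185/190) + (0.023 + 0.28²/2)·0.75] / 0.2425 = [-0.0267 + 0.0467] / 0.2425 = 0.0824 → 0.08
d₂ = d₁ − σ√T = 0.0824 − 0.2425 = -0.1601 → -0.16
exp(−rT) = exp(−0.023·0.75) = 0.9829
C = 185·N(0.08) − 190·0.9829·N(-0.16) = 185·0.5319 − 190·0.9829·0.4364 = 98.4015 − 81.4981 = 16.9034

€16.90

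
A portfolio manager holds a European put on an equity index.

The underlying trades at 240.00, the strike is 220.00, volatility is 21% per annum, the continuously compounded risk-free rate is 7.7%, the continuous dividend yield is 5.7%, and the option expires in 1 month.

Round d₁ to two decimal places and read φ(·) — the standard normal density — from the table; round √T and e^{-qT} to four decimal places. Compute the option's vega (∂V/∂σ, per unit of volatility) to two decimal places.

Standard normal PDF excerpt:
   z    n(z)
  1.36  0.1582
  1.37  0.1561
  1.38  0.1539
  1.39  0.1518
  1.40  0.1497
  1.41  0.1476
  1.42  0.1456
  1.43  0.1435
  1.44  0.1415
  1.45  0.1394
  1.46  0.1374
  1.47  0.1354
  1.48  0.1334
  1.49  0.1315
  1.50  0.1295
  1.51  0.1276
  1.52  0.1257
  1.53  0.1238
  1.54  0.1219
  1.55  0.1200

9.07

σ√T = 0.21 × 0.2887 = 0.0606
ln(S/K) + (r − q + σ²/2)T = ln(240/220) + (0.077 − 0.057 + 0.21²/2)·0.08333 = 0.0870 + 0.0035 = 0.0905
d₁ = 0.0905 / 0.0606 = 1.4931 ⇒ 1.49
√T = √0.08333 = 0.2887
φ(d₁) = φ(1.49) = 0.1315
exp(−qT) = exp(−0.057·0.08333) = 0.9953
vega = S·exp(−qT)·φ(d₁)·√T = 240·0.9953·0.1315·0.2887 = 9.0685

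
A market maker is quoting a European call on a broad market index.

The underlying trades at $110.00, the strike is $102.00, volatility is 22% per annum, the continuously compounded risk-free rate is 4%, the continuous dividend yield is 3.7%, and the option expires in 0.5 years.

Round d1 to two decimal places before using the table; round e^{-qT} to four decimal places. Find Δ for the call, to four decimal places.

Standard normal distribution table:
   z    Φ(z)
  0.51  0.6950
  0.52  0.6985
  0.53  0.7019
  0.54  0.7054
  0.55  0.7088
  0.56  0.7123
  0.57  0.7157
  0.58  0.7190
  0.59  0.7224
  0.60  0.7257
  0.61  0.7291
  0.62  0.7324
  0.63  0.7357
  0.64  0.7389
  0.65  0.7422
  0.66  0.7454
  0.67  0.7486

0.7026

σ√T = 0.22·√0.5 = 0.1556
ln(S/K) + (r − q + σ²/2)T = ln(110/102) + (0.04 − 0.037 + 0.22²/2)·0.5 = 0.0755 + 0.0136 = 0.0891
d₁ = 0.0891 / 0.1556 = 0.5728 → 0.57
N(d₁) = N(0.57) = 0.7157
Δ_call = exp(−qT)·N(d₁) = 0.9817·0.7157 = 0.7026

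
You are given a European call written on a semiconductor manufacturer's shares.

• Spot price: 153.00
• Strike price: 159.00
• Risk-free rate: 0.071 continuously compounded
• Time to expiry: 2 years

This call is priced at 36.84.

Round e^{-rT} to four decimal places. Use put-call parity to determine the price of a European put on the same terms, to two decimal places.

21.79

exp(−rT) = exp(−0.071·2) = 0.8676
Put-call parity: C − P = S − K·e^(−rT) = 153 − 159·0.8676 = 153 − 137.9484 = 15.0516
P = C − (C − P) = 36.84 − (15.0516) = 21.7884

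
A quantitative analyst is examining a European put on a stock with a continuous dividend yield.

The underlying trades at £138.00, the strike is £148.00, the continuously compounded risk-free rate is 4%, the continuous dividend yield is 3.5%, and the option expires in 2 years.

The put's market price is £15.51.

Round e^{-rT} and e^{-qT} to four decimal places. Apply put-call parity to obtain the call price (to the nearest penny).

£7.56

exp(−qT) = exp(−0.035·2) = 0.9324;  exp(−rT) = exp(−0.04·2) = 0.9231
Put-call parity: C − P = S·e^(−qT) − K·e^(−rT) = 138·0.9324 − 148·0.9231 = 128.6712 − 136.6188 = -7.9476
C = P + (C − P) = 15.51 + (-7.9476) = 7.5624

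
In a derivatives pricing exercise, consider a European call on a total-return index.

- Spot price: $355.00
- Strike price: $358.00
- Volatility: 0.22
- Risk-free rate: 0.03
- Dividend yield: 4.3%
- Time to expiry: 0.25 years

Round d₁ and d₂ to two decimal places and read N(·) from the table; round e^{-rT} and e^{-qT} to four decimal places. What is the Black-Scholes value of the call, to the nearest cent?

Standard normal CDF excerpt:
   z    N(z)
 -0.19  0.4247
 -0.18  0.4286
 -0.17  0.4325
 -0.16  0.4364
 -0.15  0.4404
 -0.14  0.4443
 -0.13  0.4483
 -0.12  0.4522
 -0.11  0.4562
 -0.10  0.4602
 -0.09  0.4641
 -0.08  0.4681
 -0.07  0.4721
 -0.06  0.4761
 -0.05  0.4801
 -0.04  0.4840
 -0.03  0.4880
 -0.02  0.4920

T = 0.25;  σ√T = 0.1100
ln(S/K) + (r − q + σ²/2)T = ln(355/358) + (0.03 − 0.043 + 0.22²/2)·0.25 = -0.0084 + 0.0028 = -0.0056
d₁ = -0.0056 / 0.1100 = -0.0510 → -0.05
d₂ = d₁ − σ√T = -0.0510 − 0.1100 = -0.1610 → -0.16
exp(−qT) = exp(−0.043·0.25) = 0.9893;  exp(−rT) = exp(−0.03·0.25) = 0.9925
N(d₁) = N(-0.05) = 0.4801;  N(d₂) = N(-0.16) = 0.4364
C = 355·0.9893·0.4801 − 358·0.9925·0.4364 = 168.6118 − 155.0595 = 13.5524

$13.55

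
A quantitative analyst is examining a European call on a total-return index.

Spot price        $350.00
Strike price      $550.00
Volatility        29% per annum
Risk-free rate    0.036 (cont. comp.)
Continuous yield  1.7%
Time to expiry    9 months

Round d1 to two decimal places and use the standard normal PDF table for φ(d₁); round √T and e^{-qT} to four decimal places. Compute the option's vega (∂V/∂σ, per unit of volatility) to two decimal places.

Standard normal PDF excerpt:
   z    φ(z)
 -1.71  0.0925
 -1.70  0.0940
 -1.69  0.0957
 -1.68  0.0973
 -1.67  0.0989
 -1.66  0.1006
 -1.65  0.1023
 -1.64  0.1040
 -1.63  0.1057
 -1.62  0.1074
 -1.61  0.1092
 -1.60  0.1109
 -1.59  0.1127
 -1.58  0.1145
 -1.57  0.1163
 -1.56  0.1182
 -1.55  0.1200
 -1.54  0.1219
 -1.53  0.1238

32.14

σ√T = 0.29·√0.75 = 0.2511
d₁ = [ln(350/550) + (0.036 − 0.017 + 0.29²/2)·0.75] / 0.2511 = [-0.4520 + 0.0458] / 0.2511 = -1.6174 ≈ -1.62
√T = √0.75 = 0.8660
φ(d₁) = φ(-1.62) = 0.1074
e^(−qT) = e^(−0.017·0.75) = 0.9873
vega = S·e^(−qT)·φ(d₁)·√T = 350·0.9873·0.1074·0.8660 = 32.1395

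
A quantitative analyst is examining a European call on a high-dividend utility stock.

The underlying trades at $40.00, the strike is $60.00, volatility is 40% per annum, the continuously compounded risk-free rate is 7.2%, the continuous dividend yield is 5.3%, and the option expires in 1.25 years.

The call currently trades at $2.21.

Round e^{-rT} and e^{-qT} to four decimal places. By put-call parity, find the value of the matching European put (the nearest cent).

e^(−qT) = e^(−0.053·1.25) = 0.9359;  e^(−rT) = e^(−0.072·1.25) = 0.9139
Put-call parity: C − P = S·e^(−qT) − K·e^(−rT) = 40·0.9359 − 60·0.9139 = 37.4360 − 54.8340 = -17.3980
P = C − (C − P) = 2.21 − (-17.3980) = 19.6080

$19.61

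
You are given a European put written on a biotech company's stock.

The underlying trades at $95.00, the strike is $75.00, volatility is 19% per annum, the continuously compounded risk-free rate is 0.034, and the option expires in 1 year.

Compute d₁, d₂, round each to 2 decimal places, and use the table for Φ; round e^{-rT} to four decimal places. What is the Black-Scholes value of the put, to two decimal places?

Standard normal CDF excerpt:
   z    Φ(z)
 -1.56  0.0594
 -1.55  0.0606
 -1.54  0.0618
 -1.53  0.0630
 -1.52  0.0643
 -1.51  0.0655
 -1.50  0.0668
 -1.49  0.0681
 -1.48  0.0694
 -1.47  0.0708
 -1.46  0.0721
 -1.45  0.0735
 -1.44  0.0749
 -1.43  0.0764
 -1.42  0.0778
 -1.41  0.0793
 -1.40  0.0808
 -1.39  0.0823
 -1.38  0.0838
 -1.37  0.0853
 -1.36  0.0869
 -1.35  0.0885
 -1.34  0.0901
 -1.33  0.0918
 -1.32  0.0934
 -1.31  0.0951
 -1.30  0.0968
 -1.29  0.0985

$0.55

σ√T = 0.19·√1 = 0.1900
d₁ = [ln(95/75) + (0.034 + 0.19²/2)·1] / 0.1900 = [0.2364 + 0.0520] / 0.1900 = 1.5181 which rounds to 1.52
d₂ = d₁ − σ√T = 1.5181 − 0.1900 = 1.3281 which rounds to 1.33
exp(−rT) = exp(−0.034·1) = 0.9666
P = 75·0.9666·N(-1.33) − 95·N(-1.52) = 75·0.9666·0.0918 − 95·0.0643 = 6.6550 − 6.1085 = 0.5465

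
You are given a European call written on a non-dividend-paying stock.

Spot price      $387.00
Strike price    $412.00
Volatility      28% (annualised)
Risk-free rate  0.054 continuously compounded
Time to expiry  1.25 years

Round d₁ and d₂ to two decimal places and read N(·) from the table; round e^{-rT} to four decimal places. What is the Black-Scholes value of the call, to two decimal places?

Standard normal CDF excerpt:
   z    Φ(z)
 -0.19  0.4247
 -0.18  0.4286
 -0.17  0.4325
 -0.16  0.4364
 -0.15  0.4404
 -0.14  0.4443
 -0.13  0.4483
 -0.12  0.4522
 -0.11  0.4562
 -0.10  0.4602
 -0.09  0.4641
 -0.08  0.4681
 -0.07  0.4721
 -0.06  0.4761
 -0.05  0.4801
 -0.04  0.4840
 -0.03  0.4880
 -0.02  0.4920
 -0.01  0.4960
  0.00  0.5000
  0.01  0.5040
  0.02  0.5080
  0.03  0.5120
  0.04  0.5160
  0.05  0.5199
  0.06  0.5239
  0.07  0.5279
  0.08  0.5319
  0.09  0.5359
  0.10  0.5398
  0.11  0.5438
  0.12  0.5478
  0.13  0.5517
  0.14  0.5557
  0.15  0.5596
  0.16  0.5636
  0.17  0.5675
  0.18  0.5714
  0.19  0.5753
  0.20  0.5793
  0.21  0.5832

σ√T = 0.28·√1.25 = 0.3130
d₁ = [ln(387/412) + (0.054 + 0.28²/2)·1.25] / 0.3130 = [-0.0626 + 0.1165] / 0.3130 = 0.1722 → 0.17
d₂ = d₁ − σ√T = 0.1722 − 0.3130 = -0.1409 → -0.14
exp(−rT) = exp(−0.054·1.25) = 0.9347
N(d₁) = N(0.17) = 0.5675;  N(d₂) = N(-0.14) = 0.4443
C = 387·0.5675 − 412·0.9347·0.4443 = 219.6225 − 171.0983 = 48.5242

$48.52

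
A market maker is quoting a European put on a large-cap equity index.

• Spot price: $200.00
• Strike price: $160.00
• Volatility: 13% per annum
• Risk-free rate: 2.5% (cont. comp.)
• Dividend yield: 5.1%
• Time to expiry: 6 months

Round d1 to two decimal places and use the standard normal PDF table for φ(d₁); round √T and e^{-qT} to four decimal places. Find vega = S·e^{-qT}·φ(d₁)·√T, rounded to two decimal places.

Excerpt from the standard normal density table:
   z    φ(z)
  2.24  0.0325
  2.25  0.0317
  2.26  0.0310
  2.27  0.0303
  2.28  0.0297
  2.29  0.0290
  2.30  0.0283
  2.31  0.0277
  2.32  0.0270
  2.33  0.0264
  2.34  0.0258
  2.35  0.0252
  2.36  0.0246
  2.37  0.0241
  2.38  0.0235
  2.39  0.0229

3.64

σ√T = 0.13·√0.5 = 0.0919
ln(S/K) + (r − q + σ²/2)T = ln(200/160) + (0.025 − 0.051 + 0.13²/2)·0.5 = 0.2231 − 0.0088 = 0.2144
d₁ = 0.2144 / 0.0919 = 2.3320 which rounds to 2.33
√T = √0.5 = 0.7071
φ(d₁) = φ(2.33) = 0.0264
e^(−qT) = e^(−0.051·0.5) = 0.9748
vega = S·e^(−qT)·φ(d₁)·√T = 200·0.9748·0.0264·0.7071 = 3.6394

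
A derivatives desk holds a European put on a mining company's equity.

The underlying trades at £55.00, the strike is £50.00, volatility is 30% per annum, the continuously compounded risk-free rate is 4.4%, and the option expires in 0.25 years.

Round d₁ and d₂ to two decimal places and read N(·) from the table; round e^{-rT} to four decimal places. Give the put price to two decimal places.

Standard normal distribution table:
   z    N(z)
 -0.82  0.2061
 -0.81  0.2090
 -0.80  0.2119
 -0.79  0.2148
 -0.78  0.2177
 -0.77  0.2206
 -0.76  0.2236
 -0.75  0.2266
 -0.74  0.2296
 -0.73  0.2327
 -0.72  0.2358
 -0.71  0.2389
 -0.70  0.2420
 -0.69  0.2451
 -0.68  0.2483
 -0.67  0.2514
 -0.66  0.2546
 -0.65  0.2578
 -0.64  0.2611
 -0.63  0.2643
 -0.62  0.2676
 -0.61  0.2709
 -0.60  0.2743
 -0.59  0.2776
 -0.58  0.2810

σ√T = 0.3 × 0.5000 = 0.1500
d₁ = [ln(55/50) + (0.044 + 0.3²/2)·0.25] / 0.1500 = [0.0953 + 0.0222] / 0.1500 = 0.7837 which rounds to 0.78
d₂ = d₁ − σ√T = 0.7837 − 0.1500 = 0.6337 which rounds to 0.63
e^(−rT) = e^(−0.044·0.25) = 0.9891
N(−d₂) = N(-0.63) = 0.2643;  N(−d₁) = N(-0.78) = 0.2177
P = 50·0.9891·0.2643 − 55·0.2177 = 13.0710 − 11.9735 = 1.0975

£1.10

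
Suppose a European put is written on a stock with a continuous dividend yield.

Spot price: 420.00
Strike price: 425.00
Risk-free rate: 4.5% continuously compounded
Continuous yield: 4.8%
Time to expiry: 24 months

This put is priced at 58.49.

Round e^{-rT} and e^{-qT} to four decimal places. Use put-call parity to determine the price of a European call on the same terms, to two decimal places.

exp(−qT) = exp(−0.048·2) = 0.9085;  exp(−rT) = exp(−0.045·2) = 0.9139
Put-call parity: C − P = S·e^(−qT) − K·e^(−rT) = 420·0.9085 − 425·0.9139 = 381.5700 − 388.4075 = -6.8375
C = P + (C − P) = 58.49 + (-6.8375) = 51.6525

51.65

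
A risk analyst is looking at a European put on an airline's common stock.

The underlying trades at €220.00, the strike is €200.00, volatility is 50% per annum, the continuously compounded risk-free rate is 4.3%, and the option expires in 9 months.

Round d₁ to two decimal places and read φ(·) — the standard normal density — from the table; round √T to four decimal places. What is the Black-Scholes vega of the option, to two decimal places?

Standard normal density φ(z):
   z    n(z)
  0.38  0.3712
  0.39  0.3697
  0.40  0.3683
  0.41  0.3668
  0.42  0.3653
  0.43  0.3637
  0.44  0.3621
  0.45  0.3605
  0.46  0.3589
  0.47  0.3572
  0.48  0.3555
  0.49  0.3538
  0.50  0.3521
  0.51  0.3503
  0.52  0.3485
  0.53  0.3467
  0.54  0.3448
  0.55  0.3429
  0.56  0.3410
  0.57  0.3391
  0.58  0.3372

σ√T = 0.5·√0.75 = 0.4330
ln(S/K) + (r + σ²/2)T = ln(220/200) + (0.043 + 0.5²/2)·0.75 = 0.0953 + 0.1260 = 0.2213
d₁ = 0.2213 / 0.4330 = 0.5111 ⇒ 0.51
√T = √0.75 = 0.8660
φ(d₁) = φ(0.51) = 0.3503
vega = S·φ(d₁)·√T = 220·0.3503·0.8660 = 66.7392

66.74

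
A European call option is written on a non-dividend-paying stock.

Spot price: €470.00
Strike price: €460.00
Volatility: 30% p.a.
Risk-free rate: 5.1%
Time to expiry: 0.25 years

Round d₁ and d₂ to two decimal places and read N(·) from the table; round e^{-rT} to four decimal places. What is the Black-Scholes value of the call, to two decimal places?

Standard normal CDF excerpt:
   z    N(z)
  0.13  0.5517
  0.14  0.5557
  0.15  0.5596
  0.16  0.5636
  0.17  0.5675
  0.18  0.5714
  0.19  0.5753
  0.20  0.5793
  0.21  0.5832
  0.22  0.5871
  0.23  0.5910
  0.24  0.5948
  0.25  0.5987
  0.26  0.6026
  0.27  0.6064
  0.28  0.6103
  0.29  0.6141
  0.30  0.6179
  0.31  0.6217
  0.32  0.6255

€36.27

T = 0.25;  σ√T = 0.1500
d₁ = [ln(470/460) + (0.051 + ½·0.3²)·0.25] / (σ√T) = (0.0215 + 0.0240) / 0.1500 = 0.3034 → 0.30
d₂ = 0.3034 − 0.1500 = 0.1534 → 0.15
e^(−rT) = e^(−0.051·0.25) = 0.9873
C = 470·N(0.30) − 460·0.9873·N(0.15) = 470·0.6179 − 460·0.9873·0.5596 = 290.4130 − 254.1468 = 36.2662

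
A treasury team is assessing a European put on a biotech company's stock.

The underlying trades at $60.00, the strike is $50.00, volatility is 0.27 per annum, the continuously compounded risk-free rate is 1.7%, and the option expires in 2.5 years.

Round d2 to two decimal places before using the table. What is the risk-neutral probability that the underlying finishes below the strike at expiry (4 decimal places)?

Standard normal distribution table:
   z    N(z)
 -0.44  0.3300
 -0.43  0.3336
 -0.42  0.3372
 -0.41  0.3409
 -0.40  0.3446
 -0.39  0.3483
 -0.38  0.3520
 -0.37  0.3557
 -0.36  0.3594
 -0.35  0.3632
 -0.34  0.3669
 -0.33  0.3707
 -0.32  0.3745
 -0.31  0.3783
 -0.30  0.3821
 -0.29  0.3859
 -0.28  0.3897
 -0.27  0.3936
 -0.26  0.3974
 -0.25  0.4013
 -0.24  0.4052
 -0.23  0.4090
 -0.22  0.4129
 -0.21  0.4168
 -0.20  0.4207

0.3783

T = 2.5;  σ√T = 0.4269
d₁ = [ln(60/50) + (0.017 + ½·0.27²)·2.5] / (σ√T) = (0.1823 + 0.1336) / 0.4269 = 0.7401 ≈ 0.74
d₂ = 0.7401 − 0.4269 = 0.3132 ≈ 0.31
Pr(exercise) under Q = N(−d₂) = N(-0.31) = 0.3783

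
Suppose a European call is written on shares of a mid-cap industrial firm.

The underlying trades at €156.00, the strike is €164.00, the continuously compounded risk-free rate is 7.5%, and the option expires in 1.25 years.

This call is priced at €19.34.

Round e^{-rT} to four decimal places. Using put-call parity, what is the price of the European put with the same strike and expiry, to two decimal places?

exp(−rT) = exp(−0.075·1.25) = 0.9105
Put-call parity: C − P = S − K·e^(−rT) = 156 − 164·0.9105 = 156 − 149.3220 = 6.6780
P = C − (C − P) = 19.34 − (6.6780) = 12.6620

€12.66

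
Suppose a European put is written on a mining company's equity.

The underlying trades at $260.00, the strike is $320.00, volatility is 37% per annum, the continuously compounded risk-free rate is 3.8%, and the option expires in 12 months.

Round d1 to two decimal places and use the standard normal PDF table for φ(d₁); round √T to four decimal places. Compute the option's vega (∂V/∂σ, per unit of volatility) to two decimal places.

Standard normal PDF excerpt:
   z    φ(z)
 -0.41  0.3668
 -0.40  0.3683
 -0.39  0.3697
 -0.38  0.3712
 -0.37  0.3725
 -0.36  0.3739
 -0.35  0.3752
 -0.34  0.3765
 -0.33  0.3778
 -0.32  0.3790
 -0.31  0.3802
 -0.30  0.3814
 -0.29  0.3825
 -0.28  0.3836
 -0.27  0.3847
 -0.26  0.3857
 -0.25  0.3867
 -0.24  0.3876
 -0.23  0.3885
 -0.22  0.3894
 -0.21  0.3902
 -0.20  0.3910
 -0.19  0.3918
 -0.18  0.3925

σ√T = 0.37 × 1.0000 = 0.3700
d₁ = [ln(260/320) + (0.038 + 0.37²/2)·1] / 0.3700 = [-0.2076 + 0.1064] / 0.3700 = -0.2735 which rounds to -0.27
√T = √1 = 1.0000
φ(d₁) = φ(-0.27) = 0.3847
vega = S·φ(d₁)·√T = 260·0.3847·1.0000 = 100.0220

100.02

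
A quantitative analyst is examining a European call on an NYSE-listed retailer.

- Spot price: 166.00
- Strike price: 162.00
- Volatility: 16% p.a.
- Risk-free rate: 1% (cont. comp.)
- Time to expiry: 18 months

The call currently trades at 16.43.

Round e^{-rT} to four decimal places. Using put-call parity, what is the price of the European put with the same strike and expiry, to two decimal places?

e^(−rT) = e^(−0.01·1.5) = 0.9851
Put-call parity: C − P = S − K·e^(−rT) = 166 − 162·0.9851 = 166 − 159.5862 = 6.4138
P = C − (C − P) = 16.43 − (6.4138) = 10.0162

10.02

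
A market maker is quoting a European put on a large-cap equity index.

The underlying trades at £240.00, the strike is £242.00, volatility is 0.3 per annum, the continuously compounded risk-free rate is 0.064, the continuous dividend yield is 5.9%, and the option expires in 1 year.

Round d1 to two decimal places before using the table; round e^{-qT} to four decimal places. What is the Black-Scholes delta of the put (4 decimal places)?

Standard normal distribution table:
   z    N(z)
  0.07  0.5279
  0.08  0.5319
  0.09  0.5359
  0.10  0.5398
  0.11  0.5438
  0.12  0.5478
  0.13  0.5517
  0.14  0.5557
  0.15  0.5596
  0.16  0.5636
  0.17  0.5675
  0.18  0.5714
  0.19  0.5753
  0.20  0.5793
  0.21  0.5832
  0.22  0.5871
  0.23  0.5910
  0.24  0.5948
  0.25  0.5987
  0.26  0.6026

-0.4188

T = 1;  σ√T = 0.3000
d₁ = [ln(240/242) + (0.064 − 0.059 + 0.3²/2)·1] / 0.3000 = [-0.0083 + 0.0500] / 0.3000 = 0.1390 ≈ 0.14
N(d₁) = N(0.14) = 0.5557
Δ_put = e^(−qT)·(N(d₁) − 1) = 0.9427·(0.5557 − 1) = -0.4188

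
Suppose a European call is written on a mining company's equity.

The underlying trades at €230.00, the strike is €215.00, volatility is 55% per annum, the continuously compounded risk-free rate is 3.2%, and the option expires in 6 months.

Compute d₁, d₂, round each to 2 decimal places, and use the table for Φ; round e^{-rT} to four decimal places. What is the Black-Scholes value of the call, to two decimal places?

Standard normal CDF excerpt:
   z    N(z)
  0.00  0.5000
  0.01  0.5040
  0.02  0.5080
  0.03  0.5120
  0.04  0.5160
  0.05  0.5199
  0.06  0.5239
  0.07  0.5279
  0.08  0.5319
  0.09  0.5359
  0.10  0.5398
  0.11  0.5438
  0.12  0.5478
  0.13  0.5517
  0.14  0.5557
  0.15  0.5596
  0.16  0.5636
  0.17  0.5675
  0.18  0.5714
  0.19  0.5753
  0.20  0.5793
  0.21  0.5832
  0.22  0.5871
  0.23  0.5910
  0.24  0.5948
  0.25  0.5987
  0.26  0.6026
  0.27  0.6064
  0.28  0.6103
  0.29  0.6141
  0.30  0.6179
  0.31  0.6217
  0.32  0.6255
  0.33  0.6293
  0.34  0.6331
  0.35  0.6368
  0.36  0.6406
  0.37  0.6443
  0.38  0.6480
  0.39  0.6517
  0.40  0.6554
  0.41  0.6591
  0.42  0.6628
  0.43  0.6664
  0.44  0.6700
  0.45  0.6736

σ√T = 0.55·√0.5 = 0.3889
ln(S/K) + (r + σ²/2)T = ln(230/215) + (0.032 + 0.55²/2)·0.5 = 0.0674 + 0.0916 = 0.1591
d₁ = 0.1591 / 0.3889 = 0.4090 ⇒ 0.41
d₂ = d₁ − σ√T = 0.4090 − 0.3889 = 0.0201 ⇒ 0.02
e^(−rT) = e^(−0.032·0.5) = 0.9841
N(d₁) = N(0.41) = 0.6591;  N(d₂) = N(0.02) = 0.5080
C = 230·0.6591 − 215·0.9841·0.5080 = 151.5930 − 107.4834 = 44.1096

€44.11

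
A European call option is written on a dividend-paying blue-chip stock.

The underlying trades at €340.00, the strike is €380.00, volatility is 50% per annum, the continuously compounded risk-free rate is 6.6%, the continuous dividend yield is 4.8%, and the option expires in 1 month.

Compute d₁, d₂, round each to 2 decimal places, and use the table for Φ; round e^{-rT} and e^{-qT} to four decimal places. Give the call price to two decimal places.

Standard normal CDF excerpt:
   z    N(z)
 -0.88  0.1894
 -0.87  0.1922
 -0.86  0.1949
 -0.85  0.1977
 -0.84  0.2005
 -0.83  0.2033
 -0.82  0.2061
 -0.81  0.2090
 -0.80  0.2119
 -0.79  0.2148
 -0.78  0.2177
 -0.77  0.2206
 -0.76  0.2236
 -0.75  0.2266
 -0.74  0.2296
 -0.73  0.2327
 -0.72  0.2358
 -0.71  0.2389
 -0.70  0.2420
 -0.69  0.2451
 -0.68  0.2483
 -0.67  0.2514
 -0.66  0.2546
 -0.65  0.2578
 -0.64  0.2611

€6.17

σ√T = 0.5·√0.08333 = 0.1443
d₁ = [ln(340/380) + (0.066 − 0.048 + 0.5²/2)·0.08333] / 0.1443 = [-0.1112 + 0.0119] / 0.1443 = -0.6880 ⇒ -0.69
d₂ = d₁ − σ√T = -0.6880 − 0.1443 = -0.8324 ⇒ -0.83
exp(−qT) = exp(−0.048·0.08333) = 0.9960;  exp(−rT) = exp(−0.066·0.08333) = 0.9945
C = 340·0.9960·N(-0.69) − 380·0.9945·N(-0.83) = 340·0.9960·0.2451 − 380·0.9945·0.2033 = 83.0007 − 76.8291 = 6.1716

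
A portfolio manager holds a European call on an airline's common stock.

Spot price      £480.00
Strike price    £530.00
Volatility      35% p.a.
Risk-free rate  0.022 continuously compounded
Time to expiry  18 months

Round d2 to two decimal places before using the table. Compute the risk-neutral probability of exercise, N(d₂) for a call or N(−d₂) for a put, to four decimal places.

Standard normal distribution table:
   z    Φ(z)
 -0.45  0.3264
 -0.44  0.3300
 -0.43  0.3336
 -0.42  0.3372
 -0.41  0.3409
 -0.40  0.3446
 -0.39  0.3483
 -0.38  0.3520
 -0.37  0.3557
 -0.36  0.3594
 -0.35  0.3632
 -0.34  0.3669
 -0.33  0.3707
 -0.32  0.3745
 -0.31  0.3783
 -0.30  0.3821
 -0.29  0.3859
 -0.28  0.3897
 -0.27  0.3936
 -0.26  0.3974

σ√T = 0.35 × 1.2247 = 0.4287
ln(S/K) + (r + σ²/2)T = ln(480/530) + (0.022 + 0.35²/2)·1.5 = -0.0991 + 0.1249 = 0.0258
d₁ = 0.0258 / 0.4287 = 0.0602 → 0.06
d₂ = d₁ − σ√T = 0.0602 − 0.4287 = -0.3685 → -0.37
Risk-neutral Pr[S_T > K] = N(d₂) = N(-0.37) = 0.3557

0.3557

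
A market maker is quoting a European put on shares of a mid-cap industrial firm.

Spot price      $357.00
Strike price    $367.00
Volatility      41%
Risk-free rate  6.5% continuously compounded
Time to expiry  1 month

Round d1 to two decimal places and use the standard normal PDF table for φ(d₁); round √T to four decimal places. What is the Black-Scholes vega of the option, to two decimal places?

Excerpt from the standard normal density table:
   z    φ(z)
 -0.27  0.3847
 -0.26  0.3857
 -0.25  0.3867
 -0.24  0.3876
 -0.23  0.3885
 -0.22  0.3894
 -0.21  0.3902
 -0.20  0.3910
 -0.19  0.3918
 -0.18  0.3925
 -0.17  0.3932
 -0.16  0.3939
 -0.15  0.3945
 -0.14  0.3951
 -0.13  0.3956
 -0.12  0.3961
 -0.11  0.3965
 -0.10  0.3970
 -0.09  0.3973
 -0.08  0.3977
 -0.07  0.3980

40.77

T = 0.08333;  σ√T = 0.1184
d₁ = [ln(357/367) + (0.065 + 0.41²/2)·0.08333] / 0.1184 = [-0.0276 + 0.0124] / 0.1184 = -0.1285 which rounds to -0.13
√T = √0.08333 = 0.2887
φ(d₁) = φ(-0.13) = 0.3956
vega = S·φ(d₁)·√T = 357·0.3956·0.2887 = 40.7729
(The call has the same vega.)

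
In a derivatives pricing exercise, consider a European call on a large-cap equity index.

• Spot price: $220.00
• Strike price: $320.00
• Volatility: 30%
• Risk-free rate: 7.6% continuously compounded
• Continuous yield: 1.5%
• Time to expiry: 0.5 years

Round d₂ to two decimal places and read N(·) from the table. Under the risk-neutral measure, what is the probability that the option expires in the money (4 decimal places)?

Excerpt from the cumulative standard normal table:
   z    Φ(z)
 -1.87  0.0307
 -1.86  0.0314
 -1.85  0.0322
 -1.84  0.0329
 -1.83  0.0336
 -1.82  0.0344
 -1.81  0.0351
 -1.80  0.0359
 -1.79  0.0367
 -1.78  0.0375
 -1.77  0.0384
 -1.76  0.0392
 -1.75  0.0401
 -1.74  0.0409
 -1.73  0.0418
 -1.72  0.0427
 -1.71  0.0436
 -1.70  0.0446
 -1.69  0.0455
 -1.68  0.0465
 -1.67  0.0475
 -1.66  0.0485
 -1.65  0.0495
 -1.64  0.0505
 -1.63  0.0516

σ√T = 0.3·√0.5 = 0.2121
d₁ = [ln(220/320) + (0.076 − 0.015 + ½·0.3²)·0.5] / (σ√T) = (-0.3747 + 0.0530) / 0.2121 = -1.5165 ⇒ -1.52
d₂ = -1.5165 − 0.2121 = -1.7286 ⇒ -1.73
Pr(exercise) under Q = N(d₂) = 0.0418

0.0418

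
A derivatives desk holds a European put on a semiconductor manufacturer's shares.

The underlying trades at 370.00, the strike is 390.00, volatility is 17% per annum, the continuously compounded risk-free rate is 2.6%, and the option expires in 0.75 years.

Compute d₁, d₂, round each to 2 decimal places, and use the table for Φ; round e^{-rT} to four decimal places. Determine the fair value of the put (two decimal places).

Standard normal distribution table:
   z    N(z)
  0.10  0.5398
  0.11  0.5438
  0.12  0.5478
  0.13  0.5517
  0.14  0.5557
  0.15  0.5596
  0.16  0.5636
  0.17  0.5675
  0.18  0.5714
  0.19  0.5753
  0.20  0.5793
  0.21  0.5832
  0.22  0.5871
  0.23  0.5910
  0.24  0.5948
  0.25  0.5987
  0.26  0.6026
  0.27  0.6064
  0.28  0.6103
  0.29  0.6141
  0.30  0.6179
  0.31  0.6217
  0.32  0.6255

29.28

σ√T = 0.17·√0.75 = 0.1472
d₁ = [ln(370/390) + (0.026 + 0.17²/2)·0.75] / 0.1472 = [-0.0526 + 0.0303] / 0.1472 = -0.1515 which rounds to -0.15
d₂ = d₁ − σ√T = -0.1515 − 0.1472 = -0.2987 which rounds to -0.30
exp(−rT) = exp(−0.026·0.75) = 0.9807
N(−d₂) = N(0.30) = 0.6179;  N(−d₁) = N(0.15) = 0.5596
P = 390·0.9807·0.6179 − 370·0.5596 = 236.3301 − 207.0520 = 29.2781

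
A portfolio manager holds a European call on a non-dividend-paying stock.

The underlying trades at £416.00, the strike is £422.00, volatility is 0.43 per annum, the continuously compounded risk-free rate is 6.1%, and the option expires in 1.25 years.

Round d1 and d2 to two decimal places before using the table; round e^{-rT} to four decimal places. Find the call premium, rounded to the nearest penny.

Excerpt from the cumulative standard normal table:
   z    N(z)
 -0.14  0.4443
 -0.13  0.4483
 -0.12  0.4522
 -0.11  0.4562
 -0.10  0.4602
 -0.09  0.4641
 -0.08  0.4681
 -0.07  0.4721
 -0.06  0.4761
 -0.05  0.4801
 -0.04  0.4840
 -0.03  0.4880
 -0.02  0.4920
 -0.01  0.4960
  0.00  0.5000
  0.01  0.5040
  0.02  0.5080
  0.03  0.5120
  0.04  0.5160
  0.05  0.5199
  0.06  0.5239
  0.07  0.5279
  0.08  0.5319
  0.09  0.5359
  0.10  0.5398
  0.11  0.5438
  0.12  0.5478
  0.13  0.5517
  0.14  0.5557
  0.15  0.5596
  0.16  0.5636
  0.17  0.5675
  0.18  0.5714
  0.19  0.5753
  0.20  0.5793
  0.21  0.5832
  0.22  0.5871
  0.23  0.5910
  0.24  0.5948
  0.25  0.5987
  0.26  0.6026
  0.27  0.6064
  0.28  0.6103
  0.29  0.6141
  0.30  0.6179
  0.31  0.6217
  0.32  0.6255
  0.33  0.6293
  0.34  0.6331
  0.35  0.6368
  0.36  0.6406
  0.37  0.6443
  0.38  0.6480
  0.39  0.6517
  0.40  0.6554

T = 1.25;  σ√T = 0.4808
d₁ = [ln(416/422) + (0.061 + ½·0.43²)·1.25] / (σ√T) = (-0.0143 + 0.1918) / 0.4808 = 0.3692 which rounds to 0.37
d₂ = 0.3692 − 0.4808 = -0.1116 which rounds to -0.11
exp(−rT) = exp(−0.061·1.25) = 0.9266
N(d₁) = N(0.37) = 0.6443;  N(d₂) = N(-0.11) = 0.4562
C = 416·0.6443 − 422·0.9266·0.4562 = 268.0288 − 178.3857 = 89.6431

£89.64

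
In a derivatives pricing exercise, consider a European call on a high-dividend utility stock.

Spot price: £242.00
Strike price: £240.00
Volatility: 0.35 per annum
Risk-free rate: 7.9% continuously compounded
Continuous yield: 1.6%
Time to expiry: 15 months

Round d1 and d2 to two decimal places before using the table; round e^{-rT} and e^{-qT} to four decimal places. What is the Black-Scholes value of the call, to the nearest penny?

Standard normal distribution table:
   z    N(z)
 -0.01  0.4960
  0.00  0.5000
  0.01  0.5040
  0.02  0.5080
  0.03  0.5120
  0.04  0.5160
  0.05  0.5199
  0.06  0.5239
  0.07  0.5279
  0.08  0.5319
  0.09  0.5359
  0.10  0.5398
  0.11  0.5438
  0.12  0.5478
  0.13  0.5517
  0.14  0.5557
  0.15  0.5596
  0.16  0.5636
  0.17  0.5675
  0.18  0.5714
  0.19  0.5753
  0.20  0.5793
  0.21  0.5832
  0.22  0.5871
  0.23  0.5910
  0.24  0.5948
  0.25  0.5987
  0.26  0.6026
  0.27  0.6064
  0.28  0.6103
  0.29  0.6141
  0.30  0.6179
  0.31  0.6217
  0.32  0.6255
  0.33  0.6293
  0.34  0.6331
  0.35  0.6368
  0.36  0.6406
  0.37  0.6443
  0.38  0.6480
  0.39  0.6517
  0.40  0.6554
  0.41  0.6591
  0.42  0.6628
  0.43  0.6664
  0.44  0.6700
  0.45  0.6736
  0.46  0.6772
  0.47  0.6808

T = 1.25;  σ√T = 0.3913
d₁ = [ln(242/240) + (0.079 − 0.016 + 0.35²/2)·1.25] / 0.3913 = [0.0083 + 0.1553] / 0.3913 = 0.4181 → 0.42
d₂ = d₁ − σ√T = 0.4181 − 0.3913 = 0.0268 → 0.03
exp(−qT) = exp(−0.016·1.25) = 0.9802;  exp(−rT) = exp(−0.079·1.25) = 0.9060
C = 242·0.9802·N(0.42) − 240·0.9060·N(0.03) = 242·0.9802·0.6628 − 240·0.9060·0.5120 = 157.2217 − 111.3293 = 45.8924

£45.89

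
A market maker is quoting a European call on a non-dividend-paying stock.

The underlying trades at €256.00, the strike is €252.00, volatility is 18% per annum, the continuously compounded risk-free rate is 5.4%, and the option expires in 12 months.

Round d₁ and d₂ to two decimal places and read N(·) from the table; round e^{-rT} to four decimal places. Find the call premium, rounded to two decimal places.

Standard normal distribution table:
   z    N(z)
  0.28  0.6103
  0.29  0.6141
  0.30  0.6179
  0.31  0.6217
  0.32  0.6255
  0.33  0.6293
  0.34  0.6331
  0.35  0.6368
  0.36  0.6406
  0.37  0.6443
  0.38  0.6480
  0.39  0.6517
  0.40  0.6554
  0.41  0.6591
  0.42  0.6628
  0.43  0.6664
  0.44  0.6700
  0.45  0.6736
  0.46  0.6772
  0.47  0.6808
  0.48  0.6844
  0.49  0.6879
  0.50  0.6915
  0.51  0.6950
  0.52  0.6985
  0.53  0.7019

σ√T = 0.18·√1 = 0.1800
d₁ = [ln(256/252) + (0.054 + 0.18²/2)·1] / 0.1800 = [0.0157 + 0.0702] / 0.1800 = 0.4775 ≈ 0.48
d₂ = d₁ − σ√T = 0.4775 − 0.1800 = 0.2975 ≈ 0.30
e^(−rT) = e^(−0.054·1) = 0.9474
C = 256·N(0.48) − 252·0.9474·N(0.30) = 256·0.6844 − 252·0.9474·0.6179 = 175.2064 − 147.5204 = 27.6860

€27.69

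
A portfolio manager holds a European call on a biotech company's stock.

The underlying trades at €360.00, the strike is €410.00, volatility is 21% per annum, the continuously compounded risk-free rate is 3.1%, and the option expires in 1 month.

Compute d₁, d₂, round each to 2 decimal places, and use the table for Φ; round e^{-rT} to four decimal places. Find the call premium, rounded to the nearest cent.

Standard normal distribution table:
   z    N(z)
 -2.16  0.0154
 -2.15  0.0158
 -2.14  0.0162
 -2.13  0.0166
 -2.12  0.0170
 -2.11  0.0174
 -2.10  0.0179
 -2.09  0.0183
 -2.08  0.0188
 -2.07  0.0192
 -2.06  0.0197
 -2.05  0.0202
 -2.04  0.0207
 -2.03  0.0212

€0.12

σ√T = 0.21 × 0.2887 = 0.0606
d₁ = [ln(360/410) + (0.031 + 0.21²/2)·0.08333] / 0.0606 = [-0.1301 + 0.0044] / 0.0606 = -2.0724 ⇒ -2.07
d₂ = d₁ − σ√T = -2.0724 − 0.0606 = -2.1330 ⇒ -2.13
e^(−rT) = e^(−0.031·0.08333) = 0.9974
N(d₁) = N(-2.07) = 0.0192;  N(d₂) = N(-2.13) = 0.0166
C = 360·0.0192 − 410·0.9974·0.0166 = 6.9120 − 6.7883 = 0.1237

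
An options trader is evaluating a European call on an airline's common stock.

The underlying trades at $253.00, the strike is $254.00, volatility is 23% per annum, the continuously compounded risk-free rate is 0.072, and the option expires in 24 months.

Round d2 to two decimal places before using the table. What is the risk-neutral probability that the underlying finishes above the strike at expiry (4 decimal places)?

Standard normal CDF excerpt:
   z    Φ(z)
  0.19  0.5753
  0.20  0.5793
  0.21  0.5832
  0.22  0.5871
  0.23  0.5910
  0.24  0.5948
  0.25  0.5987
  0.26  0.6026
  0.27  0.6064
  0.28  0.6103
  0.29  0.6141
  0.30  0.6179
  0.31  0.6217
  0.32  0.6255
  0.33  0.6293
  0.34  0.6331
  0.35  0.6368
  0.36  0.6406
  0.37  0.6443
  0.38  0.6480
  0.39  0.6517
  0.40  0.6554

σ√T = 0.23·√2 = 0.3253
d₁ = [ln(253/254) + (0.072 + 0.23²/2)·2] / 0.3253 = [-0.0039 + 0.1969] / 0.3253 = 0.5932 which rounds to 0.59
d₂ = d₁ − σ√T = 0.5932 − 0.3253 = 0.2679 which rounds to 0.27
Pr(exercise) under Q = N(d₂) = 0.6064

0.6064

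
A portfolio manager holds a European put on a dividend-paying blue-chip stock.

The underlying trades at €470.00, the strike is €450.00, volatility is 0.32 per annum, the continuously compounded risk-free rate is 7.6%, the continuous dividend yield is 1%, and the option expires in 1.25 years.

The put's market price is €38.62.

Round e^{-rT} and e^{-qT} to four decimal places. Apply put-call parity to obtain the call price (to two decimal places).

exp(−qT) = exp(−0.01·1.25) = 0.9876;  exp(−rT) = exp(−0.076·1.25) = 0.9094
Put-call parity: C − P = S·e^(−qT) − K·e^(−rT) = 470·0.9876 − 450·0.9094 = 464.1720 − 409.2300 = 54.9420
C = P + (C − P) = 38.62 + (54.9420) = 93.5620

€93.56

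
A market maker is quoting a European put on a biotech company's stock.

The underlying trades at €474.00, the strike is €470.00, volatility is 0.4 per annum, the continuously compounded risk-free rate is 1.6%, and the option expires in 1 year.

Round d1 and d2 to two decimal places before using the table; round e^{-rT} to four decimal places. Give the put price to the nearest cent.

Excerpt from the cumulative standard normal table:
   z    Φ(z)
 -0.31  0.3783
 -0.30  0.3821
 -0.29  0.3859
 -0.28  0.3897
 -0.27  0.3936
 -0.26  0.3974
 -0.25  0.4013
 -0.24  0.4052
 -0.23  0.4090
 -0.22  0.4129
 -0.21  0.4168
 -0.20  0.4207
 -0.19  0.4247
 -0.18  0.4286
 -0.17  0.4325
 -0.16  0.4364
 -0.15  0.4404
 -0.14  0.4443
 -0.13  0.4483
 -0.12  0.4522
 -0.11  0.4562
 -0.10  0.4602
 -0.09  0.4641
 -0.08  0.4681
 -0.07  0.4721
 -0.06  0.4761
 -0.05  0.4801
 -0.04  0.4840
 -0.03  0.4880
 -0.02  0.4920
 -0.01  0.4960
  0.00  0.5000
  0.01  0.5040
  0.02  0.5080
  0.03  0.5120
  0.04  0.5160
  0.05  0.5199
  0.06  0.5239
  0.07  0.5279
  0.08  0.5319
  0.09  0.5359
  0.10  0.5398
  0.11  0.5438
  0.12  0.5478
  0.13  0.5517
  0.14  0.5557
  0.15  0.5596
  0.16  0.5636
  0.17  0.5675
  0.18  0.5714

σ√T = 0.4 × 1.0000 = 0.4000
d₁ = [ln(474/470) + (0.016 + ½·0.4²)·1] / (σ√T) = (0.0085 + 0.0960) / 0.4000 = 0.2612 ⇒ 0.26
d₂ = 0.2612 − 0.4000 = -0.1388 ⇒ -0.14
e^(−rT) = e^(−0.016·1) = 0.9841
N(−d₂) = N(0.14) = 0.5557;  N(−d₁) = N(-0.26) = 0.3974
P = 470·0.9841·0.5557 − 474·0.3974 = 257.0263 − 188.3676 = 68.6587

€68.66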